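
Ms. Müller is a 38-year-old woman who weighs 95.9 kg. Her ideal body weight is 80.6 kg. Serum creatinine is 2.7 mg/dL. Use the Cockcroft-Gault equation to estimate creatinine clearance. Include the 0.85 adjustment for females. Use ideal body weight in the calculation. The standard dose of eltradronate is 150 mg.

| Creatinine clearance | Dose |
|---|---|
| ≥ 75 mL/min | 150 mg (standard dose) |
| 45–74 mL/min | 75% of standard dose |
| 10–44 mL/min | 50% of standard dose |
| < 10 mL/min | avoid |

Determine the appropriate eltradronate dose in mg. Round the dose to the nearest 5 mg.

CrCl = (140 − 38) × 80.6 / (72 × 2.7) × 0.85 = 8221.2 / 194.40 × 0.85 ≈ 35.9 mL/min
CrCl ≈ 36 mL/min → bracket 10–44 mL/min.
50% of 150 mg = 75 mg

75 mg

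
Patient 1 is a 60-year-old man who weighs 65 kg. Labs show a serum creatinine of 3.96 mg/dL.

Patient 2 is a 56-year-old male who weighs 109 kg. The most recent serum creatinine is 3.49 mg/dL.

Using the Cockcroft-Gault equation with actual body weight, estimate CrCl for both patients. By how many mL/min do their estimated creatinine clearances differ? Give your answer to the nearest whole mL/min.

Patient 1: CrCl = (140 − 60) × 65 / (72 × 3.96) = 5200.0 / 285.12 ≈ 18.2 mL/min
Patient 2: CrCl = (140 − 56) × 109 / (72 × 3.49) = 9156.0 / 251.28 ≈ 36.4 mL/min
|18.2 − 36.4| = 18.2 mL/min

18 mL/min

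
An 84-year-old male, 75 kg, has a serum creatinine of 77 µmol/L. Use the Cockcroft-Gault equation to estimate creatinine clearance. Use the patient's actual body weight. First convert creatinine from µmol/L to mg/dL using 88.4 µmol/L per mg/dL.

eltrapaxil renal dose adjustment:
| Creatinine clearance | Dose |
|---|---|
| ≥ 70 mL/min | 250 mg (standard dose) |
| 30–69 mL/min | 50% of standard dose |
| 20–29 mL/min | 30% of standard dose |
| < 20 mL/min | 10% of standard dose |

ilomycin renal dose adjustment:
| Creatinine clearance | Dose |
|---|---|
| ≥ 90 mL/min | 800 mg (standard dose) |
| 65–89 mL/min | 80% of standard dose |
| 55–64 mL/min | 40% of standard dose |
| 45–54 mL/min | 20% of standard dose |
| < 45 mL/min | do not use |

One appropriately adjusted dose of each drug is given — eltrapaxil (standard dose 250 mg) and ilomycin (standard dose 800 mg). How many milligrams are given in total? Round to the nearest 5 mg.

SCr = 77 / 88.4 = 0.871 mg/dL
CrCl = (140 − 84) × 75 / (72 × 0.871) = 4200.0 / 62.71 ≈ 67.0 mL/min
CrCl ≈ 67 mL/min.
eltrapaxil: 30–69 mL/min → 50% of 250 mg = 125 mg.
ilomycin: 65–89 mL/min → 80% of 800 mg = 640 mg.
Total = 125 + 640 = 765 mg.

765 mg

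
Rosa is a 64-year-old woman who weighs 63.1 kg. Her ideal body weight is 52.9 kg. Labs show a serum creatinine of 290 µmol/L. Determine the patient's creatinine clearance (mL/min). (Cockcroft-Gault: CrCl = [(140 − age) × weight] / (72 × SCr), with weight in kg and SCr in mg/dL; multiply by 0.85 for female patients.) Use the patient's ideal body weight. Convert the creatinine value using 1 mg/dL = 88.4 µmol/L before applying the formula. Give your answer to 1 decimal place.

SCr = 290 / 88.4 = 3.281 mg/dL
CrCl = (140 − 64) × 52.9 / (72 × 3.281) × 0.85 = 4020.4 / 236.23 × 0.85 ≈ 14.5 mL/min

14.5 mL/min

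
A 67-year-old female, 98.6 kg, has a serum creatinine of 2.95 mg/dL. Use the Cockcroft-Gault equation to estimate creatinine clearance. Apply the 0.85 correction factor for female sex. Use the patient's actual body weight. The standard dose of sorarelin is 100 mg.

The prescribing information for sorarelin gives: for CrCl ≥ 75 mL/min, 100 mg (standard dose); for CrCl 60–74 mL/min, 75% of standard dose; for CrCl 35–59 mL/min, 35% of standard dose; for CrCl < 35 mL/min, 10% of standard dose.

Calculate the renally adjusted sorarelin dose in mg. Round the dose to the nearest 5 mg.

10 mg

CrCl = (140 − 67) × 98.6 / (72 × 2.95) × 0.85 = 7197.8 / 212.40 × 0.85 ≈ 28.8 mL/min
CrCl ≈ 29 mL/min → bracket < 35 mL/min.
10% of 100 mg = 10 mg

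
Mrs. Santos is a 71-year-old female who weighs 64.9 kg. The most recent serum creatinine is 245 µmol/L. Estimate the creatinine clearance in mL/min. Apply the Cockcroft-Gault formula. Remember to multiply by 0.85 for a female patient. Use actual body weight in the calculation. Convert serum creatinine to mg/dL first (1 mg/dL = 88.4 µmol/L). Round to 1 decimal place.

SCr = 245 / 88.4 = 2.771 mg/dL
CrCl = (140 − 71) × 64.9 / (72 × 2.771) × 0.85 = 4478.1 / 199.51 × 0.85 ≈ 19.1 mL/min

19.1 mL/min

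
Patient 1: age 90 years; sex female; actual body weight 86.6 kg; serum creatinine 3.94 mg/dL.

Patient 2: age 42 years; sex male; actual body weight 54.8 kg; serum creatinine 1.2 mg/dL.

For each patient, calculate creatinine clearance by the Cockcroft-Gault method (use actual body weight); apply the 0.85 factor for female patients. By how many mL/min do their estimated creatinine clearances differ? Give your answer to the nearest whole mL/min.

Patient 1: CrCl = (140 − 90) × 86.6 / (72 × 3.94) × 0.85 = 4330.0 / 283.68 × 0.85 ≈ 13.0 mL/min
Patient 2: CrCl = (140 − 42) × 54.8 / (72 × 1.2) = 5370.4 / 86.40 ≈ 62.2 mL/min
|13.0 − 62.2| = 49.2 mL/min

49 mL/min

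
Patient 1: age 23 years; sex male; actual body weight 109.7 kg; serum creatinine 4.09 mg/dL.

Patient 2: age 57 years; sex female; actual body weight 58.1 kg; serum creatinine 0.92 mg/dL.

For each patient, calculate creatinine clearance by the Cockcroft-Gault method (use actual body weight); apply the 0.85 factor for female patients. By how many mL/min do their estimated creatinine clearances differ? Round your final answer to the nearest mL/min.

18 mL/min

Patient 1: CrCl = (140 − 23) × 109.7 / (72 × 4.09) = 12834.9 / 294.48 ≈ 43.6 mL/min
Patient 2: CrCl = (140 − 57) × 58.1 / (72 × 0.92) × 0.85 = 4822.3 / 66.24 × 0.85 ≈ 61.9 mL/min
|43.6 − 61.9| = 18.3 mL/min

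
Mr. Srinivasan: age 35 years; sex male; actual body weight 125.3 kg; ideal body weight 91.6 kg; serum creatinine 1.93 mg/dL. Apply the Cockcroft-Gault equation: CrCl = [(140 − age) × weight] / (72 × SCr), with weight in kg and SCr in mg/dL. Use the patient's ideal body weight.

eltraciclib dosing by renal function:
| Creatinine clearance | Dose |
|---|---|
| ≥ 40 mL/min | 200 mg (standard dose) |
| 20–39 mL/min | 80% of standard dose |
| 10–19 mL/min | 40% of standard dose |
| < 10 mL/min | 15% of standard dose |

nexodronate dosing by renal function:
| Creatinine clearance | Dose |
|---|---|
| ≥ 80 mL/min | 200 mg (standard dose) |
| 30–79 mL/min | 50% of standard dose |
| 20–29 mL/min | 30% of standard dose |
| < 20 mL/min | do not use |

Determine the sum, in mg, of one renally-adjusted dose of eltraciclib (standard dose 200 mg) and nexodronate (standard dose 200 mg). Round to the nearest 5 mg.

CrCl = (140 − 35) × 91.6 / (72 × 1.93) = 9618.0 / 138.96 ≈ 69.2 mL/min
CrCl ≈ 69 mL/min.
eltraciclib: ≥ 40 mL/min → 100% of 200 mg = 200 mg.
nexodronate: 30–79 mL/min → 50% of 200 mg = 100 mg.
Total = 200 + 100 = 300 mg.

300 mg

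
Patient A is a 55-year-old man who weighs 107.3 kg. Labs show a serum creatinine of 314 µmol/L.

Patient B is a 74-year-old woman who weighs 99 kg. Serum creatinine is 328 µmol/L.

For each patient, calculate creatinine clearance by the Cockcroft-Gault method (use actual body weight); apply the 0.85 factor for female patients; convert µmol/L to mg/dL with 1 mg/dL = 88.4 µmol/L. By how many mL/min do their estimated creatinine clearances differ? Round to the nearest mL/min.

15 mL/min

Patient A: SCr = 314 / 88.4 = 3.552 mg/dL
Patient A: CrCl = (140 − 55) × 107.3 / (72 × 3.552) = 9120.5 / 255.74 ≈ 35.7 mL/min
Patient B: SCr = 328 / 88.4 = 3.71 mg/dL
Patient B: CrCl = (140 − 74) × 99 / (72 × 3.71) × 0.85 = 6534.0 / 267.12 × 0.85 ≈ 20.8 mL/min
|35.7 − 20.8| = 14.9 mL/min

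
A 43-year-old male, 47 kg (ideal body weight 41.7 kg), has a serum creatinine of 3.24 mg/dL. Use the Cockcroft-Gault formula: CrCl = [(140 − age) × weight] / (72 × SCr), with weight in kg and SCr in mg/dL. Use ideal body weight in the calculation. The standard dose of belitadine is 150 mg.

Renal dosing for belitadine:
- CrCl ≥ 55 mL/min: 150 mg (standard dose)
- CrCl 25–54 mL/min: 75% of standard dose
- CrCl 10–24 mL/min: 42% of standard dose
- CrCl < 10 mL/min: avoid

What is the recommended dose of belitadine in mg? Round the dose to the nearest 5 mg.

65 mg

CrCl = (140 − 43) × 41.7 / (72 × 3.24) = 4044.9 / 233.28 ≈ 17.3 mL/min
CrCl ≈ 17 mL/min → bracket 10–24 mL/min.
42% of 150 mg = 63 mg → 65 mg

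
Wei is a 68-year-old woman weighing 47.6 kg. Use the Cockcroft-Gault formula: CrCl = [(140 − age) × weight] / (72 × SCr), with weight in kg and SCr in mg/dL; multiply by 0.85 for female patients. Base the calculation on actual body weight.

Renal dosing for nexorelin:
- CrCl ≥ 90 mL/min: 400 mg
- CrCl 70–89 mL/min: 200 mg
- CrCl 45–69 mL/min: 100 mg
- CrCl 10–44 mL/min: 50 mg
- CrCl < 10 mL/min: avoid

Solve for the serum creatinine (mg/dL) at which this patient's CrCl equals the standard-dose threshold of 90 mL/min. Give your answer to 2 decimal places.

0.45 mg/dL

Standard dose requires CrCl ≥ 90 mL/min.
Set (140 − 68) × 47.6 × 0.85 / (72 × SCr) = 90
SCr = (140 − 68) × 47.6 × 0.85 / (72 × 90) = 0.450 mg/dL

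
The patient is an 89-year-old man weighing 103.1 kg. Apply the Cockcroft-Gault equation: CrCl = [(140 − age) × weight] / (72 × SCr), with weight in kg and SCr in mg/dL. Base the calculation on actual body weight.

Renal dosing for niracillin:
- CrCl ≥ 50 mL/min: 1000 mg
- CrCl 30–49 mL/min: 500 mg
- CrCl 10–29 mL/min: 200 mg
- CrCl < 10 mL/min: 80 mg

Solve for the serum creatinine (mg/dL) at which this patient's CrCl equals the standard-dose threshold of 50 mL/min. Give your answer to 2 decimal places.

1.46 mg/dL

Standard dose requires CrCl ≥ 50 mL/min.
Set (140 − 89) × 103.1 / (72 × SCr) = 50
SCr = (140 − 89) × 103.1 / (72 × 50) = 1.461 mg/dL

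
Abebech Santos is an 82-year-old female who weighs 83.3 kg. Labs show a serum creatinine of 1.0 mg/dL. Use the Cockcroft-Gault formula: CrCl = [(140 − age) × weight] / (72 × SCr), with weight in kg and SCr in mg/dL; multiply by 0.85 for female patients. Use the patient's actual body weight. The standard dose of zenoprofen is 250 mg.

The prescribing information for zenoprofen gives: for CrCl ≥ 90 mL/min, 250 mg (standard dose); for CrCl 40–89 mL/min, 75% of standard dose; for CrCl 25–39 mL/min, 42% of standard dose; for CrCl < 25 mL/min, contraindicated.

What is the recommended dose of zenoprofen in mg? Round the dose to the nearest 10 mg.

190 mg

CrCl = (140 − 82) × 83.3 / (72 × 1) × 0.85 = 4831.4 / 72.00 × 0.85 ≈ 57.0 mL/min
CrCl ≈ 57 mL/min → bracket 40–89 mL/min.
75% of 250 mg = 187.5 mg → 190 mg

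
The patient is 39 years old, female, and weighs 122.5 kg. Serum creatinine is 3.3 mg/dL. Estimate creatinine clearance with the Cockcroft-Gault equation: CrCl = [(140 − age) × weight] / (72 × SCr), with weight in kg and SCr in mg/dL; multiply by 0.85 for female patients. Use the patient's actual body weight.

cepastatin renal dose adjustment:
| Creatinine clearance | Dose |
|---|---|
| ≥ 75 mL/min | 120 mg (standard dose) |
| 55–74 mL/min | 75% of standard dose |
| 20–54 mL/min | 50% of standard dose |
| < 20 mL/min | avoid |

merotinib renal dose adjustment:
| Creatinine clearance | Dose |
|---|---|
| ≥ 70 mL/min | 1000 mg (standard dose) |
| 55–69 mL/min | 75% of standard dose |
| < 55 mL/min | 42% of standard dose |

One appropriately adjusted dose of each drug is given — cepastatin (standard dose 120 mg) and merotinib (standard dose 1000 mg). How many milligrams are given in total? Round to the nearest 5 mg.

480 mg

CrCl = (140 − 39) × 122.5 / (72 × 3.3) × 0.85 = 12372.5 / 237.60 × 0.85 ≈ 44.3 mL/min
CrCl ≈ 44 mL/min.
cepastatin: 20–54 mL/min → 50% of 120 mg = 60 mg.
merotinib: < 55 mL/min → 42% of 1000 mg = 420 mg.
Total = 60 + 420 = 480 mg.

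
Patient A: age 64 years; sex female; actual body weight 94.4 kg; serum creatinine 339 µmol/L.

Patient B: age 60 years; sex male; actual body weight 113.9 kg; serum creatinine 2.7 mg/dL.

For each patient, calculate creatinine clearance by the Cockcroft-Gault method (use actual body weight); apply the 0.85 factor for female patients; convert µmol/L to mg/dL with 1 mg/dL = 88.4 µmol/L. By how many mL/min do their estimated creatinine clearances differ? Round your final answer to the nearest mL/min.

Patient A: SCr = 339 / 88.4 = 3.835 mg/dL
Patient A: CrCl = (140 − 64) × 94.4 / (72 × 3.835) × 0.85 = 7174.4 / 276.12 × 0.85 ≈ 22.1 mL/min
Patient B: CrCl = (140 − 60) × 113.9 / (72 × 2.7) = 9112.0 / 194.40 ≈ 46.9 mL/min
|22.1 − 46.9| = 24.8 mL/min

25 mL/min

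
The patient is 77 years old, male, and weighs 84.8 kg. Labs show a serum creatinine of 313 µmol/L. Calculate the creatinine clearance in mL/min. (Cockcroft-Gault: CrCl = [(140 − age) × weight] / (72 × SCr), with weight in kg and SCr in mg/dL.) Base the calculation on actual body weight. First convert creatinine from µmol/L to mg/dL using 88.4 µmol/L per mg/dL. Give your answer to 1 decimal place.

SCr = 313 / 88.4 = 3.541 mg/dL
CrCl = (140 − 77) × 84.8 / (72 × 3.541) = 5342.4 / 254.95 ≈ 21.0 mL/min

21.0 mL/min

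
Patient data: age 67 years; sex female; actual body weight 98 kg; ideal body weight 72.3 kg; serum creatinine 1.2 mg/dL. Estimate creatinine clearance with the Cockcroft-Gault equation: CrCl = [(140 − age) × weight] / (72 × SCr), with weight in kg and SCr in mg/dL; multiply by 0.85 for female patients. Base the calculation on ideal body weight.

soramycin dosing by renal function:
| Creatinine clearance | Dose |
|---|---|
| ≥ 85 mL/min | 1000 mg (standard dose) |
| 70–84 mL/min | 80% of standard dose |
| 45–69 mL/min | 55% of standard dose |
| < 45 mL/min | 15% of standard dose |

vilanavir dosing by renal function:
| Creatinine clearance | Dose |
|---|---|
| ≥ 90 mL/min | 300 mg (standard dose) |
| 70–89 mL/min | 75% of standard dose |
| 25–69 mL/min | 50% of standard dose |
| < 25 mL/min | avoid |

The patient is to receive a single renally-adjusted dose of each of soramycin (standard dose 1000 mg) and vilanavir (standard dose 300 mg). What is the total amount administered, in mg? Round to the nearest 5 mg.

700 mg

CrCl = (140 − 67) × 72.3 / (72 × 1.2) × 0.85 = 5277.9 / 86.40 × 0.85 ≈ 51.9 mL/min
CrCl ≈ 52 mL/min.
soramycin: 45–69 mL/min → 55% of 1000 mg = 550 mg.
vilanavir: 25–69 mL/min → 50% of 300 mg = 150 mg.
Total = 550 + 150 = 700 mg.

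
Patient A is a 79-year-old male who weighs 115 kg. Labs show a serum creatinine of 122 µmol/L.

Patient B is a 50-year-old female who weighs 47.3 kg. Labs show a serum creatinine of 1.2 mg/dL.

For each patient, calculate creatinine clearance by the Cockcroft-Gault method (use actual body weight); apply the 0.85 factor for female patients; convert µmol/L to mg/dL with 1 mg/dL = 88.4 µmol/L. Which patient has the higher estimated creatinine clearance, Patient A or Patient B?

Patient A: SCr = 122 / 88.4 = 1.38 mg/dL
Patient A: CrCl = (140 − 79) × 115 / (72 × 1.38) = 7015.0 / 99.36 ≈ 70.6 mL/min
Patient B: CrCl = (140 − 50) × 47.3 / (72 × 1.2) × 0.85 = 4257.0 / 86.40 × 0.85 ≈ 41.9 mL/min
70.6 vs 41.9 mL/min → Patient A is higher.

Patient A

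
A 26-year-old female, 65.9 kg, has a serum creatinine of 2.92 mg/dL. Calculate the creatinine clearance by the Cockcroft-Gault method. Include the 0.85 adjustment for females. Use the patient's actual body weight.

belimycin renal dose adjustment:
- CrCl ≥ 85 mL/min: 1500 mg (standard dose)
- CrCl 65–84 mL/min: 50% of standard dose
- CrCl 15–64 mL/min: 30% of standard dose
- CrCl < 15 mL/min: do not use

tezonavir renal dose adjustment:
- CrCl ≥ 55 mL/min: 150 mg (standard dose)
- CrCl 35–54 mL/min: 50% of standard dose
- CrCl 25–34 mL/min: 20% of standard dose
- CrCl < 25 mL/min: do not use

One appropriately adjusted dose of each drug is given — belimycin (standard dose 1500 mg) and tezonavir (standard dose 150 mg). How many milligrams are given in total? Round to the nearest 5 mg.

CrCl = (140 − 26) × 65.9 / (72 × 2.92) × 0.85 = 7512.6 / 210.24 × 0.85 ≈ 30.4 mL/min
CrCl ≈ 30 mL/min.
belimycin: 15–64 mL/min → 30% of 1500 mg = 450 mg.
tezonavir: 25–34 mL/min → 20% of 150 mg = 30 mg.
Total = 450 + 30 = 480 mg.

480 mg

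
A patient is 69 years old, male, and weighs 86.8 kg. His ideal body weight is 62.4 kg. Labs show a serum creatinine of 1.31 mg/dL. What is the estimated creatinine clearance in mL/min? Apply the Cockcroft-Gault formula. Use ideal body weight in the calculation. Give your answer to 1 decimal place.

CrCl = (140 − 69) × 62.4 / (72 × 1.31) = 4430.4 / 94.32 ≈ 47.0 mL/min

47.0 mL/min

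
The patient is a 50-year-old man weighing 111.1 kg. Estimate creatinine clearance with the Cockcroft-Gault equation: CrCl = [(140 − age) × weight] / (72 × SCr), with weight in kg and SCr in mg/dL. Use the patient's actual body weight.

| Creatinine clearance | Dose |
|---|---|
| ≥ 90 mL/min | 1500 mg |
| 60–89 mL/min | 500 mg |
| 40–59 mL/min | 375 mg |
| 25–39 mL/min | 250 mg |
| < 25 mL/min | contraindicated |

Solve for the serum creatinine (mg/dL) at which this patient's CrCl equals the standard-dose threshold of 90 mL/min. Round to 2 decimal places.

1.54 mg/dL

Standard dose requires CrCl ≥ 90 mL/min.
Set (140 − 50) × 111.1 / (72 × SCr) = 90
SCr = (140 − 50) × 111.1 / (72 × 90) = 1.543 mg/dL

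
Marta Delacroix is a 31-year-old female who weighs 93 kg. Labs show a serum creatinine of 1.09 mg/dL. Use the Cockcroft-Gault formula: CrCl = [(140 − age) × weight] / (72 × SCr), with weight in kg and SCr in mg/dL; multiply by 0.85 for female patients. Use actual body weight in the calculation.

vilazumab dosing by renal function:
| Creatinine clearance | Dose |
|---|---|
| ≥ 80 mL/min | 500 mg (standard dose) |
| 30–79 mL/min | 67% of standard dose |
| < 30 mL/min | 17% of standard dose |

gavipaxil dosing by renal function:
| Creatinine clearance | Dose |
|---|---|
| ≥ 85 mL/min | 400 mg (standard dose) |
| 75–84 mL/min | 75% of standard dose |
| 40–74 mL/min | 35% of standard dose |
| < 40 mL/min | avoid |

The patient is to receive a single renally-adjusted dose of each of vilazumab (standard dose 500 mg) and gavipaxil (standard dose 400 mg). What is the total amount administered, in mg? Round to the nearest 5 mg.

CrCl = (140 − 31) × 93 / (72 × 1.09) × 0.85 = 10137.0 / 78.48 × 0.85 ≈ 109.8 mL/min
CrCl ≈ 110 mL/min.
vilazumab: ≥ 80 mL/min → 100% of 500 mg = 500 mg.
gavipaxil: ≥ 85 mL/min → 100% of 400 mg = 400 mg.
Total = 500 + 400 = 900 mg.

900 mg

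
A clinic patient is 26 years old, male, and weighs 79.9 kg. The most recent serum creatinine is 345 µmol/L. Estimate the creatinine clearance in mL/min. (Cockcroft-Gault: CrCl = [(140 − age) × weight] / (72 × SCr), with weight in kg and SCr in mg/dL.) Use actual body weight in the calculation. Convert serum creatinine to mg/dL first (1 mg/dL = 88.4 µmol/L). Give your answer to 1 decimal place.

SCr = 345 / 88.4 = 3.903 mg/dL
CrCl = (140 − 26) × 79.9 / (72 × 3.903) = 9108.6 / 281.02 ≈ 32.4 mL/min

32.4 mL/min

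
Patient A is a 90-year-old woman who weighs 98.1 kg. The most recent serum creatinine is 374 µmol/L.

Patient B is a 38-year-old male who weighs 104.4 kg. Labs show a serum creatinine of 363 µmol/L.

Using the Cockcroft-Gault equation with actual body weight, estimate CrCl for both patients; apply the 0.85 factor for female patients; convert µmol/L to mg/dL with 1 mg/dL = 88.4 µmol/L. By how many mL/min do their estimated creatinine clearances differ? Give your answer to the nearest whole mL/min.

Patient A: SCr = 374 / 88.4 = 4.231 mg/dL
Patient A: CrCl = (140 − 90) × 98.1 / (72 × 4.231) × 0.85 = 4905.0 / 304.63 × 0.85 ≈ 13.7 mL/min
Patient B: SCr = 363 / 88.4 = 4.106 mg/dL
Patient B: CrCl = (140 − 38) × 104.4 / (72 × 4.106) = 10648.8 / 295.63 ≈ 36.0 mL/min
|13.7 − 36.0| = 22.3 mL/min

22 mL/min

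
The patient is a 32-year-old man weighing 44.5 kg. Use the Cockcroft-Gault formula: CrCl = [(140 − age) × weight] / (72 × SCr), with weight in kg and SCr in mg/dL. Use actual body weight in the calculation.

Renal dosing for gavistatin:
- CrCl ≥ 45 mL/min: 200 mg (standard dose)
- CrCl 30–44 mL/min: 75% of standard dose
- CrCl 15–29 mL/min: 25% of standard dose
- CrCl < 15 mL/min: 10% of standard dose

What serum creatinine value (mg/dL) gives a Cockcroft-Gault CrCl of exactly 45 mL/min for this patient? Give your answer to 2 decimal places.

Standard dose requires CrCl ≥ 45 mL/min.
Set (140 − 32) × 44.5 / (72 × SCr) = 45
SCr = (140 − 32) × 44.5 / (72 × 45) = 1.483 mg/dL

1.48 mg/dL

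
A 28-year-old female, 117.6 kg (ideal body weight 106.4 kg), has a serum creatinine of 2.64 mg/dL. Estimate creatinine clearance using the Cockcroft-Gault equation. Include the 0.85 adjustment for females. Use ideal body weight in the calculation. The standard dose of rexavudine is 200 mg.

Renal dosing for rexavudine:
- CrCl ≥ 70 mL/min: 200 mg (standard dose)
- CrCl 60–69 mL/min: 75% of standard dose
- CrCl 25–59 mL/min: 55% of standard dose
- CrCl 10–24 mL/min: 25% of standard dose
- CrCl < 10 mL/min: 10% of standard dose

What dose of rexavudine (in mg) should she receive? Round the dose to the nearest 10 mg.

110 mg

CrCl = (140 − 28) × 106.4 / (72 × 2.64) × 0.85 = 11916.8 / 190.08 × 0.85 ≈ 53.3 mL/min
CrCl ≈ 53 mL/min → bracket 25–59 mL/min.
55% of 200 mg = 110 mg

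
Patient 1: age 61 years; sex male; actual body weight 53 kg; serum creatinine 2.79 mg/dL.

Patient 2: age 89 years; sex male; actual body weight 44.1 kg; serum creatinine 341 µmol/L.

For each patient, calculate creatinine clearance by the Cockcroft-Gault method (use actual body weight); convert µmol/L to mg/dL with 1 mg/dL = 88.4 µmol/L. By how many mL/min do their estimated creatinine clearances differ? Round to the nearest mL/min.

Patient 1: CrCl = (140 − 61) × 53 / (72 × 2.79) = 4187.0 / 200.88 ≈ 20.8 mL/min
Patient 2: SCr = 341 / 88.4 = 3.857 mg/dL
Patient 2: CrCl = (140 − 89) × 44.1 / (72 × 3.857) = 2249.1 / 277.70 ≈ 8.1 mL/min
|20.8 − 8.1| = 12.7 mL/min

13 mL/min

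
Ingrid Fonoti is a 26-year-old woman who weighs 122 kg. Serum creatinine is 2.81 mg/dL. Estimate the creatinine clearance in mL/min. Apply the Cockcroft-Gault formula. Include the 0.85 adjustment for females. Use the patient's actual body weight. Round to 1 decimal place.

58.4 mL/min

CrCl = (140 − 26) × 122 / (72 × 2.81) × 0.85 = 13908.0 / 202.32 × 0.85 ≈ 58.4 mL/min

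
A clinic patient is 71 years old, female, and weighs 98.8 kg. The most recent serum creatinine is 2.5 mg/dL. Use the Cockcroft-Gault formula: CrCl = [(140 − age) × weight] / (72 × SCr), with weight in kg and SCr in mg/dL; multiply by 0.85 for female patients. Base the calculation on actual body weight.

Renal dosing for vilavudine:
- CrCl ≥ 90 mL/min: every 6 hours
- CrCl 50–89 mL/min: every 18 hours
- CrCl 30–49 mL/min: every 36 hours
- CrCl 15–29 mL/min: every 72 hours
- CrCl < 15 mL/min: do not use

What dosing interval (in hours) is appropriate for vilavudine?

every 36 hours

CrCl = (140 − 71) × 98.8 / (72 × 2.5) × 0.85 = 6817.2 / 180.00 × 0.85 ≈ 32.2 mL/min
CrCl ≈ 32 mL/min → bracket 30–49 mL/min → every 36 hours.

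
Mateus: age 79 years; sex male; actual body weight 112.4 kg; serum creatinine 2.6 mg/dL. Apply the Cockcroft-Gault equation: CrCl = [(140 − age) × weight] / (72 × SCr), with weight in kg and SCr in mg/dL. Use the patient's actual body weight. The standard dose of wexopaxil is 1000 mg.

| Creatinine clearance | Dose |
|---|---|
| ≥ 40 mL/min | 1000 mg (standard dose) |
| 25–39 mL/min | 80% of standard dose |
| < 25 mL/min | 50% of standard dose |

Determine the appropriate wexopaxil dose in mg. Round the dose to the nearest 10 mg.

800 mg

CrCl = (140 − 79) × 112.4 / (72 × 2.6) = 6856.4 / 187.20 ≈ 36.6 mL/min
CrCl ≈ 37 mL/min → bracket 25–39 mL/min.
80% of 1000 mg = 800 mg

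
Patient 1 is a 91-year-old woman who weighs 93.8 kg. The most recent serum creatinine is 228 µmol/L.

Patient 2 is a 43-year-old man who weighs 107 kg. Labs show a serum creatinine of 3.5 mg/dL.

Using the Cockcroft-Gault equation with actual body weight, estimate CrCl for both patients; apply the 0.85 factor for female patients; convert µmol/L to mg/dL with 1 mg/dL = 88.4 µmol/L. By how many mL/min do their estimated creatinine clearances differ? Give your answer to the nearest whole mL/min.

20 mL/min

Patient 1: SCr = 228 / 88.4 = 2.579 mg/dL
Patient 1: CrCl = (140 − 91) × 93.8 / (72 × 2.579) × 0.85 = 4596.2 / 185.69 × 0.85 ≈ 21.0 mL/min
Patient 2: CrCl = (140 − 43) × 107 / (72 × 3.5) = 10379.0 / 252.00 ≈ 41.2 mL/min
|21.0 − 41.2| = 20.2 mL/min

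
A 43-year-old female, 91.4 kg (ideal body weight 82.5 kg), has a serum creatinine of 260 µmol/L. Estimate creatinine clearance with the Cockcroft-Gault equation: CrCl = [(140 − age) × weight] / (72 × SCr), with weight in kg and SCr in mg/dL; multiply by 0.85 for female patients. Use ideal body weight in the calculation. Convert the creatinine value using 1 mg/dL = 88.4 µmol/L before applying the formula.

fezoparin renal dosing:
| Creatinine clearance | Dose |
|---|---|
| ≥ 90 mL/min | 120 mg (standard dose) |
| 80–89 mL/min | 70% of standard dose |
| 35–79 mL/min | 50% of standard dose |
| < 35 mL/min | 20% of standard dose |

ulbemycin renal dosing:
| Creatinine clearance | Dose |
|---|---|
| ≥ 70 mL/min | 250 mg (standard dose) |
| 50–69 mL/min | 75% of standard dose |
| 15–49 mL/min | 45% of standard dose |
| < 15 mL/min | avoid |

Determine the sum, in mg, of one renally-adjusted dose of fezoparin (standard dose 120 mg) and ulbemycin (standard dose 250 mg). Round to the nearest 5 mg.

135 mg

SCr = 260 / 88.4 = 2.941 mg/dL
CrCl = (140 − 43) × 82.5 / (72 × 2.941) × 0.85 = 8002.5 / 211.75 × 0.85 ≈ 32.1 mL/min
CrCl ≈ 32 mL/min.
fezoparin: < 35 mL/min → 20% of 120 mg = 24 mg.
ulbemycin: 15–49 mL/min → 45% of 250 mg = 112.5 mg.
Total = 24 + 112.5 = 136.5 mg.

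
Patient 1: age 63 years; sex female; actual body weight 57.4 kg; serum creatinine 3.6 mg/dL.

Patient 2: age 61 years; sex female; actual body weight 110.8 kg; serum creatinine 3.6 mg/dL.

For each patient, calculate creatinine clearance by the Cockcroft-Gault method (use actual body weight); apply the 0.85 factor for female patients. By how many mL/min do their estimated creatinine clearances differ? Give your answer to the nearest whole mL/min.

Patient 1: CrCl = (140 − 63) × 57.4 / (72 × 3.6) × 0.85 = 4419.8 / 259.20 × 0.85 ≈ 14.5 mL/min
Patient 2: CrCl = (140 − 61) × 110.8 / (72 × 3.6) × 0.85 = 8753.2 / 259.20 × 0.85 ≈ 28.7 mL/min
|14.5 − 28.7| = 14.2 mL/min

14 mL/min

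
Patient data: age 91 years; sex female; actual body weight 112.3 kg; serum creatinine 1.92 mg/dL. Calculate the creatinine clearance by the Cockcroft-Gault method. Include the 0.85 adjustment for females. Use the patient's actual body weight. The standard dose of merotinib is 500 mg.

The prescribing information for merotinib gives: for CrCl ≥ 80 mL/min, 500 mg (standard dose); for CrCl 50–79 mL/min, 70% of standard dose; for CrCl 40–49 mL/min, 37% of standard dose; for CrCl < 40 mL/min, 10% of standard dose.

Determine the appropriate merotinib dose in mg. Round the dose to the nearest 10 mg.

CrCl = (140 − 91) × 112.3 / (72 × 1.92) × 0.85 = 5502.7 / 138.24 × 0.85 ≈ 33.8 mL/min
CrCl ≈ 34 mL/min → bracket < 40 mL/min.
10% of 500 mg = 50 mg

50 mg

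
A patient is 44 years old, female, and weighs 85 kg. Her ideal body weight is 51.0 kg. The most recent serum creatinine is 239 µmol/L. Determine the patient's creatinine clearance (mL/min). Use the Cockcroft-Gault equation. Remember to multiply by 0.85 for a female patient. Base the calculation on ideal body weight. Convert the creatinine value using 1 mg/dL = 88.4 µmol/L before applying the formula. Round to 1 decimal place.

21.4 mL/min

SCr = 239 / 88.4 = 2.704 mg/dL
CrCl = (140 − 44) × 51 / (72 × 2.704) × 0.85 = 4896.0 / 194.69 × 0.85 ≈ 21.4 mL/min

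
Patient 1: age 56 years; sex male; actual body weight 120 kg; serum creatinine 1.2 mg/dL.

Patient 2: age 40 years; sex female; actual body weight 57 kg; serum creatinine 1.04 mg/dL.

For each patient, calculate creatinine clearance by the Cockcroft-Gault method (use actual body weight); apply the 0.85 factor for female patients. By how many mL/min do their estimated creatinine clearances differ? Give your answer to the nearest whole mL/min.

Patient 1: CrCl = (140 − 56) × 120 / (72 × 1.2) = 10080.0 / 86.40 ≈ 116.7 mL/min
Patient 2: CrCl = (140 − 40) × 57 / (72 × 1.04) × 0.85 = 5700.0 / 74.88 × 0.85 ≈ 64.7 mL/min
|116.7 − 64.7| = 52.0 mL/min

52 mL/min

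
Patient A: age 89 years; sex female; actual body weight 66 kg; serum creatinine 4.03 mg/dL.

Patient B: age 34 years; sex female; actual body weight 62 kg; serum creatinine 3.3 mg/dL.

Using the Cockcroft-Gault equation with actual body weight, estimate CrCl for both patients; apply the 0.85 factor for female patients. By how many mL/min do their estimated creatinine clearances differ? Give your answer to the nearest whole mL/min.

Patient A: CrCl = (140 − 89) × 66 / (72 × 4.03) × 0.85 = 3366.0 / 290.16 × 0.85 ≈ 9.9 mL/min
Patient B: CrCl = (140 − 34) × 62 / (72 × 3.3) × 0.85 = 6572.0 / 237.60 × 0.85 ≈ 23.5 mL/min
|9.9 − 23.5| = 13.6 mL/min

14 mL/min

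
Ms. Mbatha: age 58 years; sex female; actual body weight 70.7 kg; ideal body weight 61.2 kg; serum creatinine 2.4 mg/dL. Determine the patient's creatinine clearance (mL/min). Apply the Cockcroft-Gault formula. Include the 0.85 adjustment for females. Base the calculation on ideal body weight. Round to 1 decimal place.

CrCl = (140 − 58) × 61.2 / (72 × 2.4) × 0.85 = 5018.4 / 172.80 × 0.85 ≈ 24.7 mL/min

24.7 mL/min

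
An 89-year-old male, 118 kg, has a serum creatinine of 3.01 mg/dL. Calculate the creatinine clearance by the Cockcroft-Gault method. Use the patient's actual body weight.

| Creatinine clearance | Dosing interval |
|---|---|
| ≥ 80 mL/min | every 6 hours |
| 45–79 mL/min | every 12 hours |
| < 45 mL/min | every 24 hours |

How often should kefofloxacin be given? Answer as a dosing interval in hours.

CrCl = (140 − 89) × 118 / (72 × 3.01) = 6018.0 / 216.72 ≈ 27.8 mL/min
CrCl ≈ 28 mL/min → bracket < 45 mL/min → every 24 hours.

every 24 hours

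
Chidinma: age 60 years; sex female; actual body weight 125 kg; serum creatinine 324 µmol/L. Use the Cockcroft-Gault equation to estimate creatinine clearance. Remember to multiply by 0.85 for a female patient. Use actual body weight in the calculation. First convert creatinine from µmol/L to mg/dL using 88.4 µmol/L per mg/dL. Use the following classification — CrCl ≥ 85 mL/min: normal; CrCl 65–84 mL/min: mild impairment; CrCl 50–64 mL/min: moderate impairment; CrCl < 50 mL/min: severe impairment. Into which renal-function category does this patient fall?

SCr = 324 / 88.4 = 3.665 mg/dL
CrCl = (140 − 60) × 125 / (72 × 3.665) × 0.85 = 10000.0 / 263.88 × 0.85 ≈ 32.2 mL/min
32 mL/min falls in the 'severe impairment' range.

severe impairment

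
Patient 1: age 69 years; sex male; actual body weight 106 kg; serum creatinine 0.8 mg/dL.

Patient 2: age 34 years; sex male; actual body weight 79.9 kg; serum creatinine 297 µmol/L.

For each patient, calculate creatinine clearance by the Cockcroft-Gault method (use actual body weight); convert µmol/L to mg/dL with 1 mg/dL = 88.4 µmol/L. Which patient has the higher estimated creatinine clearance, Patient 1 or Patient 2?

Patient 1

Patient 1: CrCl = (140 − 69) × 106 / (72 × 0.8) = 7526.0 / 57.60 ≈ 130.7 mL/min
Patient 2: SCr = 297 / 88.4 = 3.36 mg/dL
Patient 2: CrCl = (140 − 34) × 79.9 / (72 × 3.36) = 8469.4 / 241.92 ≈ 35.0 mL/min
130.7 vs 35.0 mL/min → Patient 1 is higher.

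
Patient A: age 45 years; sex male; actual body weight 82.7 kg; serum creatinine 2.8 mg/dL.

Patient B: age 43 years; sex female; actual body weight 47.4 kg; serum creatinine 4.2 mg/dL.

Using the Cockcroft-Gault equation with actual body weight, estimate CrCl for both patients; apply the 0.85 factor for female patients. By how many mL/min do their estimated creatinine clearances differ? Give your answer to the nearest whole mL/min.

Patient A: CrCl = (140 − 45) × 82.7 / (72 × 2.8) = 7856.5 / 201.60 ≈ 39.0 mL/min
Patient B: CrCl = (140 − 43) × 47.4 / (72 × 4.2) × 0.85 = 4597.8 / 302.40 × 0.85 ≈ 12.9 mL/min
|39.0 − 12.9| = 26.1 mL/min

26 mL/min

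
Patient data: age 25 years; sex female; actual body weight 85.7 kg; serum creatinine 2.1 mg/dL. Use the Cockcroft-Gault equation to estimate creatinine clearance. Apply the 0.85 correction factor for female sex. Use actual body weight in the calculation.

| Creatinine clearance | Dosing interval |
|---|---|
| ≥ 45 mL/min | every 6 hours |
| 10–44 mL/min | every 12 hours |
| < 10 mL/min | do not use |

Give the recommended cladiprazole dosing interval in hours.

every 6 hours

CrCl = (140 − 25) × 85.7 / (72 × 2.1) × 0.85 = 9855.5 / 151.20 × 0.85 ≈ 55.4 mL/min
CrCl ≈ 55 mL/min → bracket ≥ 45 mL/min → every 6 hours.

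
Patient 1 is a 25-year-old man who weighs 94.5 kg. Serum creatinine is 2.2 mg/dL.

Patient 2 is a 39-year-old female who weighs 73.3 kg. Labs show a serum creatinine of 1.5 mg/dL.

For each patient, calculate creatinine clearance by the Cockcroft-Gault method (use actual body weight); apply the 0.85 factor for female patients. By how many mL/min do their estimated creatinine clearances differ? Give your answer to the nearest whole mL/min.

Patient 1: CrCl = (140 − 25) × 94.5 / (72 × 2.2) = 10867.5 / 158.40 ≈ 68.6 mL/min
Patient 2: CrCl = (140 − 39) × 73.3 / (72 × 1.5) × 0.85 = 7403.3 / 108.00 × 0.85 ≈ 58.3 mL/min
|68.6 − 58.3| = 10.3 mL/min

10 mL/min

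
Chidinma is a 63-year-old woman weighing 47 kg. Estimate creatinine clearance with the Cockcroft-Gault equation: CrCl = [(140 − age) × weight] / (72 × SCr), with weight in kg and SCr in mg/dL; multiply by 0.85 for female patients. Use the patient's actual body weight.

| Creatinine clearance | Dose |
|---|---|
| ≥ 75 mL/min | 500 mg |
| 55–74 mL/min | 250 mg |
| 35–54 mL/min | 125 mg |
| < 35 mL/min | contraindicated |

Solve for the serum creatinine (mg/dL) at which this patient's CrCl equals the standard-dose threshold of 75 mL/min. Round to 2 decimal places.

Standard dose requires CrCl ≥ 75 mL/min.
Set (140 − 63) × 47 × 0.85 / (72 × SCr) = 75
SCr = (140 − 63) × 47 × 0.85 / (72 × 75) = 0.570 mg/dL

0.57 mg/dL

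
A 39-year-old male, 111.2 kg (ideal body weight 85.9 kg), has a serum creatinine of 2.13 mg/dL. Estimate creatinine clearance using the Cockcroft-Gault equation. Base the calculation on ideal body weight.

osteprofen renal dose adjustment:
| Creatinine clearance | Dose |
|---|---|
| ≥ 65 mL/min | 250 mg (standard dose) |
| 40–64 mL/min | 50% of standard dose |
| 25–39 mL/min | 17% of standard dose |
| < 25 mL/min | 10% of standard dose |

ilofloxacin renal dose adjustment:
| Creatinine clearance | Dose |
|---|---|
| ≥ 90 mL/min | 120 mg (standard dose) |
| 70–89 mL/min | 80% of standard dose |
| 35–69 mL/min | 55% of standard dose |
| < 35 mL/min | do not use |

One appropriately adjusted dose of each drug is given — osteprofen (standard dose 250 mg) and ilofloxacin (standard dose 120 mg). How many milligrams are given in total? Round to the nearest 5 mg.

CrCl = (140 − 39) × 85.9 / (72 × 2.13) = 8675.9 / 153.36 ≈ 56.6 mL/min
CrCl ≈ 57 mL/min.
osteprofen: 40–64 mL/min → 50% of 250 mg = 125 mg.
ilofloxacin: 35–69 mL/min → 55% of 120 mg = 66 mg.
Total = 125 + 66 = 191 mg.

190 mg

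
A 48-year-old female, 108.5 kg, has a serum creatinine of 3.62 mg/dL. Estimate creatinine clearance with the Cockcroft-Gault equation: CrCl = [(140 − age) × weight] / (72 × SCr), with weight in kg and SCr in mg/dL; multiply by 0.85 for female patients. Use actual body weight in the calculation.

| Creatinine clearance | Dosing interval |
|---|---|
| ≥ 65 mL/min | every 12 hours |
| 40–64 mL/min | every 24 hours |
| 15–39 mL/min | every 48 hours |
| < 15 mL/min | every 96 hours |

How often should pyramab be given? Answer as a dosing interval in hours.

CrCl = (140 − 48) × 108.5 / (72 × 3.62) × 0.85 = 9982.0 / 260.64 × 0.85 ≈ 32.6 mL/min
CrCl ≈ 33 mL/min → bracket 15–39 mL/min → every 48 hours.

every 48 hours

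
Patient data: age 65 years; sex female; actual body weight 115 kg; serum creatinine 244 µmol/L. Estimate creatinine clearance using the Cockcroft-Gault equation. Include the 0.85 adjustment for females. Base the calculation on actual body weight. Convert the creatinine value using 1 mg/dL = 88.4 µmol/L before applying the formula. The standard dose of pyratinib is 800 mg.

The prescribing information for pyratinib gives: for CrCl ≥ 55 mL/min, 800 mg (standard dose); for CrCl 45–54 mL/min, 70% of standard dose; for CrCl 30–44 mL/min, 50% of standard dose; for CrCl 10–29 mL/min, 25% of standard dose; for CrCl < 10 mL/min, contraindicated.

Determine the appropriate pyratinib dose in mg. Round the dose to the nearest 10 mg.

400 mg

SCr = 244 / 88.4 = 2.76 mg/dL
CrCl = (140 − 65) × 115 / (72 × 2.76) × 0.85 = 8625.0 / 198.72 × 0.85 ≈ 36.9 mL/min
CrCl ≈ 37 mL/min → bracket 30–44 mL/min.
50% of 800 mg = 400 mg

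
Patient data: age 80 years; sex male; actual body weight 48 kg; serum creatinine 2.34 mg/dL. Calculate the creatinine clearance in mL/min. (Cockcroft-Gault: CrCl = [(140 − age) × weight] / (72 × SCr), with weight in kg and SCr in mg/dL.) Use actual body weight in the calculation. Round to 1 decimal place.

17.1 mL/min

CrCl = (140 − 80) × 48 / (72 × 2.34) = 2880.0 / 168.48 ≈ 17.1 mL/min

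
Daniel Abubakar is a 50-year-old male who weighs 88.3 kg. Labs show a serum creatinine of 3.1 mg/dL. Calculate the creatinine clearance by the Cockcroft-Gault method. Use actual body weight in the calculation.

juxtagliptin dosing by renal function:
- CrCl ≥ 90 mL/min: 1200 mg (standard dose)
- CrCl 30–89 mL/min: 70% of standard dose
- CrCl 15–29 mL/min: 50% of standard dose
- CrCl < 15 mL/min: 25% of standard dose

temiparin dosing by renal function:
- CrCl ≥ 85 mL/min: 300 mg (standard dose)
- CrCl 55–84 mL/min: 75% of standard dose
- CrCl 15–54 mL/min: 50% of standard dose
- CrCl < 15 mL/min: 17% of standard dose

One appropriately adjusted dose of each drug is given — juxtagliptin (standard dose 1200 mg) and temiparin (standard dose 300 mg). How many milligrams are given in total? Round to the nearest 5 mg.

990 mg

CrCl = (140 − 50) × 88.3 / (72 × 3.1) = 7947.0 / 223.20 ≈ 35.6 mL/min
CrCl ≈ 36 mL/min.
juxtagliptin: 30–89 mL/min → 70% of 1200 mg = 840 mg.
temiparin: 15–54 mL/min → 50% of 300 mg = 150 mg.
Total = 840 + 150 = 990 mg.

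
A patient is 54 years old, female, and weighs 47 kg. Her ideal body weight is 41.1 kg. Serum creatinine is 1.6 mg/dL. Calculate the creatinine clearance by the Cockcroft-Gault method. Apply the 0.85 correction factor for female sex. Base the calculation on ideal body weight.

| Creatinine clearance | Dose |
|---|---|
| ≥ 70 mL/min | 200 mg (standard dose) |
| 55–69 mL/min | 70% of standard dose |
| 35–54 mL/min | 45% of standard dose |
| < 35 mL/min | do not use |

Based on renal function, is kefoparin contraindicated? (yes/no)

yes

CrCl = (140 − 54) × 41.1 / (72 × 1.6) × 0.85 = 3534.6 / 115.20 × 0.85 ≈ 26.1 mL/min
CrCl ≈ 26 mL/min, which is < 35 mL/min.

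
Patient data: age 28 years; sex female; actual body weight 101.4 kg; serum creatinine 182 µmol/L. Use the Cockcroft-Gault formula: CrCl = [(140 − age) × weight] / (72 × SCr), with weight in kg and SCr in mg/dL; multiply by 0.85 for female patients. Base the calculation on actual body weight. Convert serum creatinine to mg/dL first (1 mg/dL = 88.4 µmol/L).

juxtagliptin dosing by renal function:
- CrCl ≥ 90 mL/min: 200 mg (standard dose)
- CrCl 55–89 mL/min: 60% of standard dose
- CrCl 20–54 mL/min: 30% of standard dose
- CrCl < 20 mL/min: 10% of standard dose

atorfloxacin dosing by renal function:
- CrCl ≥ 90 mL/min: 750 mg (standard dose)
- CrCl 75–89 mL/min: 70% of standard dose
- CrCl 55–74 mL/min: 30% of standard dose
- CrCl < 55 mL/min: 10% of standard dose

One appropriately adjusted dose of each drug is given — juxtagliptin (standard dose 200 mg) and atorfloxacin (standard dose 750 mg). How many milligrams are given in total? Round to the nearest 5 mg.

SCr = 182 / 88.4 = 2.059 mg/dL
CrCl = (140 − 28) × 101.4 / (72 × 2.059) × 0.85 = 11356.8 / 148.25 × 0.85 ≈ 65.1 mL/min
CrCl ≈ 65 mL/min.
juxtagliptin: 55–89 mL/min → 60% of 200 mg = 120 mg.
atorfloxacin: 55–74 mL/min → 30% of 750 mg = 225 mg.
Total = 120 + 225 = 345 mg.

345 mg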